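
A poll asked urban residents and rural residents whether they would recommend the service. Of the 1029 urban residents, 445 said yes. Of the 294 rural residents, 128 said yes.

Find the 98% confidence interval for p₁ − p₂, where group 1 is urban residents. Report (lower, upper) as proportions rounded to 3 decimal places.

(-0.079, 0.073)

Sample proportions: 445/1029 = 0.4325, 128/294 = 0.4354.
Each SE is √(p̂(1−p̂)/n): √(0.4325·0.5675/1029) = 0.01544 and √(0.4354·0.5646/294) = 0.02892.
SE(p̂₁ − p̂₂) = √(SE₁² + SE₂²) = √(0.0002383936 + 0.0008363664) = 0.03278, since the two samples are independent.
At 98% confidence z* = 2.326; margin = 2.326 × 0.03278 = 0.07625.
The difference is 0.4325 − 0.4354 = -0.0029, so the interval is -0.0029 ± 0.07625 = (-0.079, 0.073).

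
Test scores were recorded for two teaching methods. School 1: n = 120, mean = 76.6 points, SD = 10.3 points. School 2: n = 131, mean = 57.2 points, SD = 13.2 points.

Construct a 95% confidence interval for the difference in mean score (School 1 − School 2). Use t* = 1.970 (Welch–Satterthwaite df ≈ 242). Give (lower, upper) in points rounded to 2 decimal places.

(16.47, 22.33)

SE₁ = s₁/√n₁ = 10.3/√120 = 0.9403; SE₂ = 13.2/√131 = 1.1533.
Independent samples, unequal variances: SE_diff = √(SE₁² + SE₂²) = √(0.88416409 + 1.33010089) = 1.4880.
t* = 1.970, so margin of error = 1.970 × 1.4880 = 2.9314.
Difference in means = 76.6 − 57.2 = 19.4000.
19.4000 ± 2.9314 → (16.47, 22.33).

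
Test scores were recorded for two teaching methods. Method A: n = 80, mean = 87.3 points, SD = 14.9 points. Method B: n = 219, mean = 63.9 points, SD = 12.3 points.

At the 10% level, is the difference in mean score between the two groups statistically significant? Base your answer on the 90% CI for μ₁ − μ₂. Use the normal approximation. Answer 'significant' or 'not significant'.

significant

Per-group SEs: s₁/√n₁ = 14.9/√80 = 1.6659, s₂/√n₂ = 12.3/√219 = 0.8312.
Unpooled SE of the difference: √(2.77522281 + 0.69089344) = 1.8618.
Margin of error = z* · SE = 1.645 × 1.8618 = 3.0627.
x̄₁ − x̄₂ = 87.3 − 63.9 = 23.4000.
CI: 23.4000 ± 3.0627 = (20.3373, 26.4627).
The interval (20.3373, 26.4627) does not contain 0, so the difference is significant.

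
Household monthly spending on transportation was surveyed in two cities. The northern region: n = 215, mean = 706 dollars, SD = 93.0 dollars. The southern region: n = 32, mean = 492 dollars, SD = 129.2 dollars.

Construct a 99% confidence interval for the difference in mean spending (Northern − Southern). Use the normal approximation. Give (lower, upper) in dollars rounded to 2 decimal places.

(152.94, 275.06)

Per-group SEs: s₁/√n₁ = 93.0/√215 = 6.3425, s₂/√n₂ = 129.2/√32 = 22.8395.
Unpooled SE of the difference: √(40.22730625 + 521.64276025) = 23.7038.
Margin of error = z* · SE = 2.576 × 23.7038 = 61.0610.
x̄₁ − x̄₂ = 706 − 492 = 214.0000.
CI: 214.0000 ± 61.0610 = (152.94, 275.06).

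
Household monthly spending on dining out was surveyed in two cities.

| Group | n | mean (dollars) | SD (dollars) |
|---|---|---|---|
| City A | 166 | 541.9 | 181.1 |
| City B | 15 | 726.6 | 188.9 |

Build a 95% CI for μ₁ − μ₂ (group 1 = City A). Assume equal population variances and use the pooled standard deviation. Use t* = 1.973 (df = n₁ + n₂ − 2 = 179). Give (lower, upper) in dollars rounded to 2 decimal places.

s_p = √[((n₁−1)s₁² + (n₂−1)s₂²)/(n₁+n₂−2)] = √[(165·181.1² + 14·188.9²)/179] = 181.7221.
SE = 181.7221·√(1/166 + 1/15) = 48.9945.
With t* = 1.973, margin = 1.973 × 48.9945 = 96.6661.
x̄₁ − x̄₂ = 541.9 − 726.6 = -184.7000; interval -184.7000 ± 96.6661 = (-281.37, -88.03).

(-281.37, -88.03)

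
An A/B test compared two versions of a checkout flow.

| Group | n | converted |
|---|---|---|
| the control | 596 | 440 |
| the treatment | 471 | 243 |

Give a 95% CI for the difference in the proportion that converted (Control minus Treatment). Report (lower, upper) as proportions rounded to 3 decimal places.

(0.165, 0.280)

First, p̂₁ = 440/596 = 0.7383; p̂₂ = 243/471 = 0.5159.
The two standard errors are √(0.7383×0.2617/596) = 0.01801 and √(0.5159×0.4841/471) = 0.02303.
Because the samples are independent, SE_diff = √(0.01801² + 0.02303²) = 0.02924.
Using z* = 1.960 for 95%, ME = 1.960 × 0.02924 = 0.05731.
p̂₁ − p̂₂ = 0.2224; interval 0.2224 ± 0.05731 gives (0.165, 0.280).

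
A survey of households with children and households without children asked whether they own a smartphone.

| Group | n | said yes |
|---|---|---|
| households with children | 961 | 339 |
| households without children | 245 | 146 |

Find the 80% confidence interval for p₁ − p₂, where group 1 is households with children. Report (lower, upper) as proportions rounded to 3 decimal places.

First, p̂₁ = 339/961 = 0.3528; p̂₂ = 146/245 = 0.5959.
The two standard errors are √(0.3528×0.6472/961) = 0.01541 and √(0.5959×0.4041/245) = 0.03135.
Because the samples are independent, SE_diff = √(0.01541² + 0.03135²) = 0.03493.
Using z* = 1.282 for 80%, ME = 1.282 × 0.03493 = 0.04478.
p̂₁ − p̂₂ = -0.2431; interval -0.2431 ± 0.04478 gives (-0.288, -0.198).

(-0.288, -0.198)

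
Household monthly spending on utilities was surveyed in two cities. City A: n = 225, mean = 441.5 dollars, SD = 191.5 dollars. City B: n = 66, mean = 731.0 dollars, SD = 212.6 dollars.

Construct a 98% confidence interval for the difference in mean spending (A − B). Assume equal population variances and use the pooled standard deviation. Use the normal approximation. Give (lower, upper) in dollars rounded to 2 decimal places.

(-353.46, -225.54)

s_p = √[((n₁−1)s₁² + (n₂−1)s₂²)/(n₁+n₂−2)] = √[(224·191.5² + 65·212.6²)/289] = 196.4433.
SE = 196.4433·√(1/225 + 1/66) = 27.4992.
With z* = 2.326, margin = 2.326 × 27.4992 = 63.9631.
x̄₁ − x̄₂ = 441.5 − 731.0 = -289.5000; interval -289.5000 ± 63.9631 = (-353.46, -225.54).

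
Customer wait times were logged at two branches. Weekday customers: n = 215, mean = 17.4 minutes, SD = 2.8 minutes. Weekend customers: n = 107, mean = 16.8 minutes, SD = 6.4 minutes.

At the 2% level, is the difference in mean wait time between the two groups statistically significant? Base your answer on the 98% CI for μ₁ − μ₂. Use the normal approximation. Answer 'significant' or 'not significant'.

SE₁ = s₁/√n₁ = 2.8/√215 = 0.1910; SE₂ = 6.4/√107 = 0.6187.
Independent samples, unequal variances: SE_diff = √(SE₁² + SE₂²) = √(0.036481 + 0.38278969) = 0.6475.
z* = 2.326, so margin of error = 2.326 × 0.6475 = 1.5061.
Difference in means = 17.4 − 16.8 = 0.6000.
0.6000 ± 1.5061 → (-0.9061, 2.1061).
The interval (-0.9061, 2.1061) contains 0, so the difference is not significant.

not significant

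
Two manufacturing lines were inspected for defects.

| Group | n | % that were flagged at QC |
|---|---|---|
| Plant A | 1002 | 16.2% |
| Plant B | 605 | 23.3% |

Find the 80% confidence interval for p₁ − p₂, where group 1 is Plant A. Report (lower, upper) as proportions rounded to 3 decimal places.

The two standard errors are √(0.1620×0.8380/1002) = 0.01164 and √(0.2330×0.7670/605) = 0.01719.
Because the samples are independent, SE_diff = √(0.01164² + 0.01719²) = 0.02076.
Using z* = 1.282 for 80%, ME = 1.282 × 0.02076 = 0.02661.
p̂₁ − p̂₂ = -0.0710; interval -0.0710 ± 0.02661 gives (-0.098, -0.044).

(-0.098, -0.044)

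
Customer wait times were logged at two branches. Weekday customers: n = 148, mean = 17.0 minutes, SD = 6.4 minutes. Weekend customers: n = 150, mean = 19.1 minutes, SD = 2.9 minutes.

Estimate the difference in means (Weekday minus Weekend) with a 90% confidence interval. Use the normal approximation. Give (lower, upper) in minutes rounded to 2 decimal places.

Per-group SEs: s₁/√n₁ = 6.4/√148 = 0.5261, s₂/√n₂ = 2.9/√150 = 0.2368.
Unpooled SE of the difference: √(0.27678121 + 0.05607424) = 0.5769.
Margin of error = z* · SE = 1.645 × 0.5769 = 0.9490.
x̄₁ − x̄₂ = 17.0 − 19.1 = -2.1000.
CI: -2.1000 ± 0.9490 = (-3.05, -1.15).

(-3.05, -1.15)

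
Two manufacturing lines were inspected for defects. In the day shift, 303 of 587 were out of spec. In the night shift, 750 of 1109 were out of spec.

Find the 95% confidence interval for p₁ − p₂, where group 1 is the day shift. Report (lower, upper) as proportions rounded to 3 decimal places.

(-0.209, -0.111)

First, p̂₁ = 303/587 = 0.5162; p̂₂ = 750/1109 = 0.6763.
The two standard errors are √(0.5162×0.4838/587) = 0.02063 and √(0.6763×0.3237/1109) = 0.01405.
Because the samples are independent, SE_diff = √(0.02063² + 0.01405²) = 0.02496.
Using z* = 1.960 for 95%, ME = 1.960 × 0.02496 = 0.04892.
p̂₁ − p̂₂ = -0.1601; interval -0.1601 ± 0.04892 gives (-0.209, -0.111).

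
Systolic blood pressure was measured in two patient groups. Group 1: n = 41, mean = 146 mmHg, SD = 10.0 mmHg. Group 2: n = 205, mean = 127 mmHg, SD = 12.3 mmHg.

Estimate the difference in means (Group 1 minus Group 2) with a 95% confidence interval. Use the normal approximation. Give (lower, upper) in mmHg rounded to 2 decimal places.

Standard errors of each mean: 10.0/√41 = 1.5617 and 12.3/√205 = 0.8591.
SE(x̄₁ − x̄₂) = √(1.5617² + 0.8591²) = 1.7824 for independent samples with unequal variances.
With z* = 1.960, the margin is 1.960 × 1.7824 = 3.4935.
x̄₁ − x̄₂ = 146 − 127 = 19.0000; the interval is 19.0000 ± 3.4935 = (15.51, 22.49).

(15.51, 22.49)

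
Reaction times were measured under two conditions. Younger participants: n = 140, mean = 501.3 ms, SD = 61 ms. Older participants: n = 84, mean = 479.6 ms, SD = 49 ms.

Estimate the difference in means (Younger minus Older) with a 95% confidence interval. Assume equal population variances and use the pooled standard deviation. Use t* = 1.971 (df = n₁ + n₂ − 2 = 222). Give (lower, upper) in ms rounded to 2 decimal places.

s_p = √[((n₁−1)s₁² + (n₂−1)s₂²)/(n₁+n₂−2)] = √[(139·61² + 83·49²)/222] = 56.8110.
SE = 56.8110·√(1/140 + 1/84) = 7.8407.
With t* = 1.971, margin = 1.971 × 7.8407 = 15.4540.
x̄₁ − x̄₂ = 501.3 − 479.6 = 21.7000; interval 21.7000 ± 15.4540 = (6.25, 37.15).

(6.25, 37.15)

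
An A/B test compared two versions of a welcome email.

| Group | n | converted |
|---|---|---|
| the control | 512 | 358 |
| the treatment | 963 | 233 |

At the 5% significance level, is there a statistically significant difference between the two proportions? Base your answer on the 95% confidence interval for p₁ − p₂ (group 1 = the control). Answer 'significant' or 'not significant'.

significant

Sample proportions: 358/512 = 0.6992, 233/963 = 0.2420.
Each SE is √(p̂(1−p̂)/n): √(0.6992·0.3008/512) = 0.02027 and √(0.2420·0.7580/963) = 0.01380.
SE(p̂₁ − p̂₂) = √(SE₁² + SE₂²) = √(0.0004108729 + 0.00019044) = 0.02452, since the two samples are independent.
At 95% confidence z* = 1.960; margin = 1.960 × 0.02452 = 0.04806.
The difference is 0.6992 − 0.2420 = 0.4572, so the interval is 0.4572 ± 0.04806 = (0.40914, 0.50526).
The interval (0.40914, 0.50526) does not contain 0, so the difference is significant.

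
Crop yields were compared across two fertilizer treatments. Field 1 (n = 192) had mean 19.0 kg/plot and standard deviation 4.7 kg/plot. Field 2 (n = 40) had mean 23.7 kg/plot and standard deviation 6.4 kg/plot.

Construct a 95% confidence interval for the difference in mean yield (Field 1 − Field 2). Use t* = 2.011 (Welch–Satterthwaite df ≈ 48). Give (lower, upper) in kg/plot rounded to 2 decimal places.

Per-group SEs: s₁/√n₁ = 4.7/√192 = 0.3392, s₂/√n₂ = 6.4/√40 = 1.0119.
Unpooled SE of the difference: √(0.11505664 + 1.02394161) = 1.0672.
Margin of error = t* · SE = 2.011 × 1.0672 = 2.1461.
x̄₁ − x̄₂ = 19.0 − 23.7 = -4.7000.
CI: -4.7000 ± 2.1461 = (-6.85, -2.55).

(-6.85, -2.55)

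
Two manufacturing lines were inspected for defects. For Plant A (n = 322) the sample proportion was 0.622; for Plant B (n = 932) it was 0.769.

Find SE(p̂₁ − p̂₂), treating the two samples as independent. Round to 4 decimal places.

0.0303

Each SE is √(p̂(1−p̂)/n): √(0.6220·0.3780/322) = 0.02702 and √(0.7690·0.2310/932) = 0.01381.
SE(p̂₁ − p̂₂) = √(SE₁² + SE₂²) = √(0.0007300804 + 0.0001907161) = 0.03034, since the two samples are independent.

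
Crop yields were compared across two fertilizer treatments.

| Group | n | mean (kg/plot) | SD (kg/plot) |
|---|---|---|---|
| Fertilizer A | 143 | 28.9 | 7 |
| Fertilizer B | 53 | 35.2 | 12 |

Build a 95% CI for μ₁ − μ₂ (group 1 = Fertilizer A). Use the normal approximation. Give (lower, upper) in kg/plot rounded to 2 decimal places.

(-9.73, -2.87)

SE₁ = s₁/√n₁ = 7/√143 = 0.5854; SE₂ = 12/√53 = 1.6483.
Independent samples, unequal variances: SE_diff = √(SE₁² + SE₂²) = √(0.34269316 + 2.71689289) = 1.7492.
z* = 1.960, so margin of error = 1.960 × 1.7492 = 3.4284.
Difference in means = 28.9 − 35.2 = -6.3000.
-6.3000 ± 3.4284 → (-9.73, -2.87).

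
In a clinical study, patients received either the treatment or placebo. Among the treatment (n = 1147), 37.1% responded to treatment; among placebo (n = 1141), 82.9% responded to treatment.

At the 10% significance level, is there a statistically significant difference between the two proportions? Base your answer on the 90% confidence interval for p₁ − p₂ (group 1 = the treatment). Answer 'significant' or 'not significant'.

significant

Each SE is √(p̂(1−p̂)/n): √(0.3710·0.6290/1147) = 0.01426 and √(0.8290·0.1710/1141) = 0.01115.
SE(p̂₁ − p̂₂) = √(SE₁² + SE₂²) = √(0.0002033476 + 0.0001243225) = 0.01810, since the two samples are independent.
At 90% confidence z* = 1.645; margin = 1.645 × 0.01810 = 0.02977.
The difference is 0.3710 − 0.8290 = -0.4580, so the interval is -0.4580 ± 0.02977 = (-0.48777, -0.42823).
The interval (-0.48777, -0.42823) does not contain 0, so the difference is significant.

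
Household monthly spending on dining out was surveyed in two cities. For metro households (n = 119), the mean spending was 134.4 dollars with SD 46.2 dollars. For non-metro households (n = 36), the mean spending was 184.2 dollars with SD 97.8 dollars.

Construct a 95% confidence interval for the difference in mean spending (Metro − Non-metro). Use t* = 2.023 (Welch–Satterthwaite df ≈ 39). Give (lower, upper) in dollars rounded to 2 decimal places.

Per-group SEs: s₁/√n₁ = 46.2/√119 = 4.2351, s₂/√n₂ = 97.8/√36 = 16.3000.
Unpooled SE of the difference: √(17.93607201 + 265.69) = 16.8412.
Margin of error = t* · SE = 2.023 × 16.8412 = 34.0697.
x̄₁ − x̄₂ = 134.4 − 184.2 = -49.8000.
CI: -49.8000 ± 34.0697 = (-83.87, -15.73).

(-83.87, -15.73)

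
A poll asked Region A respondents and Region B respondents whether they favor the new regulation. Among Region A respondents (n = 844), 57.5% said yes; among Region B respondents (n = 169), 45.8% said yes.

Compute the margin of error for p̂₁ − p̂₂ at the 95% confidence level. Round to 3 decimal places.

0.082

SE₁ = √(p̂₁(1−p̂₁)/n₁) = √(0.5750·0.4250/844) = 0.01702; SE₂ = √(0.4580·0.5420/169) = 0.03833.
Independent samples: SE of the difference = √(SE₁² + SE₂²) = √(0.0002896804 + 0.0014691889) = 0.04194.
z* for 95% confidence is 1.960, so the margin of error is 1.960 × 0.04194 = 0.08220.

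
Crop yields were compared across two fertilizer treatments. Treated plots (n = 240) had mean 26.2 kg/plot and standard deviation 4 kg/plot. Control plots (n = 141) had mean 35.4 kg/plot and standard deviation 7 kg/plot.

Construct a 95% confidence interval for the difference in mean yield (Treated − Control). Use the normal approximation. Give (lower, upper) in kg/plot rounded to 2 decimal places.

(-10.46, -7.94)

Standard errors of each mean: 4/√240 = 0.2582 and 7/√141 = 0.5895.
SE(x̄₁ − x̄₂) = √(0.2582² + 0.5895²) = 0.6436 for independent samples with unequal variances.
With z* = 1.960, the margin is 1.960 × 0.6436 = 1.2615.
x̄₁ − x̄₂ = 26.2 − 35.4 = -9.2000; the interval is -9.2000 ± 1.2615 = (-10.46, -7.94).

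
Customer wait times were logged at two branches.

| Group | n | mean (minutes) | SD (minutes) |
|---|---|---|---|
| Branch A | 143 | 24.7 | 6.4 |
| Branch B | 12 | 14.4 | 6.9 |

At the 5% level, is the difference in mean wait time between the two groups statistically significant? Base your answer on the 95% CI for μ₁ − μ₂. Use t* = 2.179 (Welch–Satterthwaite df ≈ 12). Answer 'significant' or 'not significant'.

significant

Per-group SEs: s₁/√n₁ = 6.4/√143 = 0.5352, s₂/√n₂ = 6.9/√12 = 1.9919.
Unpooled SE of the difference: √(0.28643904 + 3.96766561) = 2.0625.
Margin of error = t* · SE = 2.179 × 2.0625 = 4.4942.
x̄₁ − x̄₂ = 24.7 − 14.4 = 10.3000.
CI: 10.3000 ± 4.4942 = (5.8058, 14.7942).
The interval (5.8058, 14.7942) does not contain 0, so the difference is significant.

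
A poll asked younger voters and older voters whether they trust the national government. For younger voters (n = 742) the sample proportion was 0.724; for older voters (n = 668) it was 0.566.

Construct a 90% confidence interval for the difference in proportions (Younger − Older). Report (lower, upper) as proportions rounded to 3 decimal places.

SE₁ = √(p̂₁(1−p̂₁)/n₁) = √(0.7240·0.2760/742) = 0.01641; SE₂ = √(0.5660·0.4340/668) = 0.01918.
Independent samples: SE of the difference = √(SE₁² + SE₂²) = √(0.0002692881 + 0.0003678724) = 0.02524.
z* for 90% confidence is 1.645, so the margin of error is 1.645 × 0.02524 = 0.04152.
Point estimate p̂₁ − p̂₂ = 0.7240 − 0.5660 = 0.1580.
0.1580 ± 0.04152 → (0.116, 0.200).

(0.116, 0.200)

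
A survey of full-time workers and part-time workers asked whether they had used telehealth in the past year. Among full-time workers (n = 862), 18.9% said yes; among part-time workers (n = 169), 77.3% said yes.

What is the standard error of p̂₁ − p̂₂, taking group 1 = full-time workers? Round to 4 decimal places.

SE₁ = √(p̂₁(1−p̂₁)/n₁) = √(0.1890·0.8110/862) = 0.01333; SE₂ = √(0.7730·0.2270/169) = 0.03222.
Independent samples: SE of the difference = √(SE₁² + SE₂²) = √(0.0001776889 + 0.0010381284) = 0.03487.

0.0349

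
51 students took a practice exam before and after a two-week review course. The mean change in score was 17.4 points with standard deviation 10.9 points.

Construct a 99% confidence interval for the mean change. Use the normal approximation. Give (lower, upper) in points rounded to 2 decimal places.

(13.47, 21.33)

This is a matched-pairs design, so SE = s_d/√n = 10.9/√51 = 1.5263.
Margin = 2.576 × 1.5263 = 3.9317; the interval is 17.4 ± 3.9317 = (13.47, 21.33).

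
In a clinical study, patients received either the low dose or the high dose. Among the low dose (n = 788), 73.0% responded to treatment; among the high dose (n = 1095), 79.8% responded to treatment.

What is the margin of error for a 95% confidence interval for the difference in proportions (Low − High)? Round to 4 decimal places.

0.0391

The two standard errors are √(0.7300×0.2700/788) = 0.01582 and √(0.7980×0.2020/1095) = 0.01213.
Because the samples are independent, SE_diff = √(0.01582² + 0.01213²) = 0.01994.
Using z* = 1.960 for 95%, ME = 1.960 × 0.01994 = 0.03908.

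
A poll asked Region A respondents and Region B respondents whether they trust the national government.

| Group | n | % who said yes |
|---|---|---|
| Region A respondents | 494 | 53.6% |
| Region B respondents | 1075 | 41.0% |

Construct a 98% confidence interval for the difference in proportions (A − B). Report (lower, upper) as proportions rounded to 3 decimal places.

(0.063, 0.189)

Each SE is √(p̂(1−p̂)/n): √(0.5360·0.4640/494) = 0.02244 and √(0.4100·0.5900/1075) = 0.01500.
SE(p̂₁ − p̂₂) = √(SE₁² + SE₂²) = √(0.0005035536 + 0.000225) = 0.02699, since the two samples are independent.
At 98% confidence z* = 2.326; margin = 2.326 × 0.02699 = 0.06278.
The difference is 0.5360 − 0.4100 = 0.1260, so the interval is 0.1260 ± 0.06278 = (0.063, 0.189).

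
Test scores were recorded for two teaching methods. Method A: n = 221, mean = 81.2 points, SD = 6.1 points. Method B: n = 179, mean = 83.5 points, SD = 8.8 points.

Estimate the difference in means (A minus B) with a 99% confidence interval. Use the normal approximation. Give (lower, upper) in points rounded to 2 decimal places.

Per-group SEs: s₁/√n₁ = 6.1/√221 = 0.4103, s₂/√n₂ = 8.8/√179 = 0.6577.
Unpooled SE of the difference: √(0.16834609 + 0.43256929) = 0.7752.
Margin of error = z* · SE = 2.576 × 0.7752 = 1.9969.
x̄₁ − x̄₂ = 81.2 − 83.5 = -2.3000.
CI: -2.3000 ± 1.9969 = (-4.30, -0.30).

(-4.30, -0.30)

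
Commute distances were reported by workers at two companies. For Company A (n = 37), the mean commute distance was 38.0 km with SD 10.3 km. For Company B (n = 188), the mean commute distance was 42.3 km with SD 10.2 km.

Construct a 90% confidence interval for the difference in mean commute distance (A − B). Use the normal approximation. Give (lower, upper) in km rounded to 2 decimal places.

(-7.34, -1.26)

Standard errors of each mean: 10.3/√37 = 1.6933 and 10.2/√188 = 0.7439.
SE(x̄₁ − x̄₂) = √(1.6933² + 0.7439²) = 1.8495 for independent samples with unequal variances.
With z* = 1.645, the margin is 1.645 × 1.8495 = 3.0424.
x̄₁ − x̄₂ = 38.0 − 42.3 = -4.3000; the interval is -4.3000 ± 3.0424 = (-7.34, -1.26).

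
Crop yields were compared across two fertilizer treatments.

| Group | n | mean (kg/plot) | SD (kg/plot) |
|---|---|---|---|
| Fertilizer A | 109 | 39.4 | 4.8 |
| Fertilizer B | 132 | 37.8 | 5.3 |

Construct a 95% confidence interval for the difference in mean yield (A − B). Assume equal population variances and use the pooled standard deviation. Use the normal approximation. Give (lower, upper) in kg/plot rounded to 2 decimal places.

s_p = √[((n₁−1)s₁² + (n₂−1)s₂²)/(n₁+n₂−2)] = √[(108·4.8² + 131·5.3²)/239] = 5.0802.
SE = 5.0802·√(1/109 + 1/132) = 0.6575.
With z* = 1.960, margin = 1.960 × 0.6575 = 1.2887.
x̄₁ − x̄₂ = 39.4 − 37.8 = 1.6000; interval 1.6000 ± 1.2887 = (0.31, 2.89).

(0.31, 2.89)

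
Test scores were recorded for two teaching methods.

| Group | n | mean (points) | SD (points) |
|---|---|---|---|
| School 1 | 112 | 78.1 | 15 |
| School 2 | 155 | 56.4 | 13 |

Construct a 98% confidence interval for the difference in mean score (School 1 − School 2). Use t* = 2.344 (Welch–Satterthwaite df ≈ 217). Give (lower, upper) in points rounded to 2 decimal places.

(17.57, 25.83)

Per-group SEs: s₁/√n₁ = 15/√112 = 1.4174, s₂/√n₂ = 13/√155 = 1.0442.
Unpooled SE of the difference: √(2.00902276 + 1.09035364) = 1.7605.
Margin of error = t* · SE = 2.344 × 1.7605 = 4.1266.
x̄₁ − x̄₂ = 78.1 − 56.4 = 21.7000.
CI: 21.7000 ± 4.1266 = (17.57, 25.83).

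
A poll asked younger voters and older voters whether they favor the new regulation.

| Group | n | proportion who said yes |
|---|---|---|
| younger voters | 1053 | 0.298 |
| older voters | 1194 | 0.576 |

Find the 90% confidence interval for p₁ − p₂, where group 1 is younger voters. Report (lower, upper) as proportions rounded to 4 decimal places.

(-0.3110, -0.2450)

Each SE is √(p̂(1−p̂)/n): √(0.2980·0.7020/1053) = 0.01409 and √(0.5760·0.4240/1194) = 0.01430.
SE(p̂₁ − p̂₂) = √(SE₁² + SE₂²) = √(0.0001985281 + 0.00020449) = 0.02008, since the two samples are independent.
At 90% confidence z* = 1.645; margin = 1.645 × 0.02008 = 0.03303.
The difference is 0.2980 − 0.5760 = -0.2780, so the interval is -0.2780 ± 0.03303 = (-0.3110, -0.2450).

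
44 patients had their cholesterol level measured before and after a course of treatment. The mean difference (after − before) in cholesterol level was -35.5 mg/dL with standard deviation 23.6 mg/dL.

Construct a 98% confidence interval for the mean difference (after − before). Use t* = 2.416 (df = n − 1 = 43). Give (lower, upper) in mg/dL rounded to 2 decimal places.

(-44.10, -26.90)

Paired design: SE = s_d/√n = 23.6/√44 = 3.5578.
t* = 2.416; margin of error = 2.416 × 3.5578 = 8.5956.
-35.5 ± 8.5956 → (-44.10, -26.90).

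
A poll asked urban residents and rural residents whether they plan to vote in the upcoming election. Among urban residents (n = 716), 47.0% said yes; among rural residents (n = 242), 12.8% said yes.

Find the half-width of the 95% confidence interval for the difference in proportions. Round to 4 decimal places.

0.0558

Each SE is √(p̂(1−p̂)/n): √(0.4700·0.5300/716) = 0.01865 and √(0.1280·0.8720/242) = 0.02148.
SE(p̂₁ − p̂₂) = √(SE₁² + SE₂²) = √(0.0003478225 + 0.0004613904) = 0.02845, since the two samples are independent.
At 95% confidence z* = 1.960; margin = 1.960 × 0.02845 = 0.05576.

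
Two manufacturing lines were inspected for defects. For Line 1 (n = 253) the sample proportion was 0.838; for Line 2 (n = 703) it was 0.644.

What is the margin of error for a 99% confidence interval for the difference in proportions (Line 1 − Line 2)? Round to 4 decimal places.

The two standard errors are √(0.8380×0.1620/253) = 0.02316 and √(0.6440×0.3560/703) = 0.01806.
Because the samples are independent, SE_diff = √(0.02316² + 0.01806²) = 0.02937.
Using z* = 2.576 for 99%, ME = 2.576 × 0.02937 = 0.07566.

0.0757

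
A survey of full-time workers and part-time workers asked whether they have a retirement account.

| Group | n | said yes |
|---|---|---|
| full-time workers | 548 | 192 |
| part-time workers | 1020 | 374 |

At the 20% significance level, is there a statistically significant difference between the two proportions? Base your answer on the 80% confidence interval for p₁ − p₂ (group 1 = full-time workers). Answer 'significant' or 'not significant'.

not significant

First, p̂₁ = 192/548 = 0.3504; p̂₂ = 374/1020 = 0.3667.
The two standard errors are √(0.3504×0.6496/548) = 0.02038 and √(0.3667×0.6333/1020) = 0.01509.
Because the samples are independent, SE_diff = √(0.02038² + 0.01509²) = 0.02536.
Using z* = 1.282 for 80%, ME = 1.282 × 0.02536 = 0.03251.
p̂₁ − p̂₂ = -0.0163; interval -0.0163 ± 0.03251 gives (-0.04881, 0.01621).
The interval (-0.04881, 0.01621) contains 0, so the difference is not significant.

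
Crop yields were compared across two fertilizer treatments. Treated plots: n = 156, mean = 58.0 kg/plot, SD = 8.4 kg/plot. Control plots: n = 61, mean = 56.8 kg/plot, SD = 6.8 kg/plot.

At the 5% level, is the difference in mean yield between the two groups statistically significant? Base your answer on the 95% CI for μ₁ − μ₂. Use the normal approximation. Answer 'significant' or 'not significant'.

not significant

Per-group SEs: s₁/√n₁ = 8.4/√156 = 0.6725, s₂/√n₂ = 6.8/√61 = 0.8707.
Unpooled SE of the difference: √(0.45225625 + 0.75811849) = 1.1002.
Margin of error = z* · SE = 1.960 × 1.1002 = 2.1564.
x̄₁ − x̄₂ = 58.0 − 56.8 = 1.2000.
CI: 1.2000 ± 2.1564 = (-0.9564, 3.3564).
The interval (-0.9564, 3.3564) contains 0, so the difference is not significant.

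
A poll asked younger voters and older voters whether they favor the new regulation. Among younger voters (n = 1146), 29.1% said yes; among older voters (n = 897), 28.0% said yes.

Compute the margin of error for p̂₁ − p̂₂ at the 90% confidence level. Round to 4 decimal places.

Each SE is √(p̂(1−p̂)/n): √(0.2910·0.7090/1146) = 0.01342 and √(0.2800·0.7200/897) = 0.01499.
SE(p̂₁ − p̂₂) = √(SE₁² + SE₂²) = √(0.0001800964 + 0.0002247001) = 0.02012, since the two samples are independent.
At 90% confidence z* = 1.645; margin = 1.645 × 0.02012 = 0.03310.

0.0331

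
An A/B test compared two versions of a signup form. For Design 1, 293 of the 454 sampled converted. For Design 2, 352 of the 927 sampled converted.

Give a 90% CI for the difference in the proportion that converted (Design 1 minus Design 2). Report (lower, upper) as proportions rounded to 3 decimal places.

Sample proportions: 293/454 = 0.6454, 352/927 = 0.3797.
Each SE is √(p̂(1−p̂)/n): √(0.6454·0.3546/454) = 0.02245 and √(0.3797·0.6203/927) = 0.01594.
SE(p̂₁ − p̂₂) = √(SE₁² + SE₂²) = √(0.0005040025 + 0.0002540836) = 0.02753, since the two samples are independent.
At 90% confidence z* = 1.645; margin = 1.645 × 0.02753 = 0.04529.
The difference is 0.6454 − 0.3797 = 0.2657, so the interval is 0.2657 ± 0.04529 = (0.220, 0.311).

(0.220, 0.311)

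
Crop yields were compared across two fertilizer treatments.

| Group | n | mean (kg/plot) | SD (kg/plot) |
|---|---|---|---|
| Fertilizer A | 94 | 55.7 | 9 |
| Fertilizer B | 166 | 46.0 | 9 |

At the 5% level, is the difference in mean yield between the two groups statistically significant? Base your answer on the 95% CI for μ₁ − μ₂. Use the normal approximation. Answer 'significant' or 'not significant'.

SE₁ = s₁/√n₁ = 9/√94 = 0.9283; SE₂ = 9/√166 = 0.6985.
Independent samples, unequal variances: SE_diff = √(SE₁² + SE₂²) = √(0.86174089 + 0.48790225) = 1.1617.
z* = 1.960, so margin of error = 1.960 × 1.1617 = 2.2769.
Difference in means = 55.7 − 46.0 = 9.7000.
9.7000 ± 2.2769 → (7.4231, 11.9769).
The interval (7.4231, 11.9769) does not contain 0, so the difference is significant.

significant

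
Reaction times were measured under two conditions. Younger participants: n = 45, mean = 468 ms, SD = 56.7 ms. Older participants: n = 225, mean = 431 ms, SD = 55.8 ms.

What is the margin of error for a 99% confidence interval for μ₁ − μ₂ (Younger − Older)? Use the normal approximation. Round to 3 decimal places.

Standard errors of each mean: 56.7/√45 = 8.4523 and 55.8/√225 = 3.7200.
SE(x̄₁ − x̄₂) = √(8.4523² + 3.7200²) = 9.2347 for independent samples with unequal variances.
With z* = 2.576, the margin is 2.576 × 9.2347 = 23.7886.

23.789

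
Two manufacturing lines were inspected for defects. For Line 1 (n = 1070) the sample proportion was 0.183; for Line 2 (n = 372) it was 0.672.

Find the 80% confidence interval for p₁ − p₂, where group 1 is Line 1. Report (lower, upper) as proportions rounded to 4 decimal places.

The two standard errors are √(0.1830×0.8170/1070) = 0.01182 and √(0.6720×0.3280/372) = 0.02434.
Because the samples are independent, SE_diff = √(0.01182² + 0.02434²) = 0.02706.
Using z* = 1.282 for 80%, ME = 1.282 × 0.02706 = 0.03469.
p̂₁ − p̂₂ = -0.4890; interval -0.4890 ± 0.03469 gives (-0.5237, -0.4543).

(-0.5237, -0.4543)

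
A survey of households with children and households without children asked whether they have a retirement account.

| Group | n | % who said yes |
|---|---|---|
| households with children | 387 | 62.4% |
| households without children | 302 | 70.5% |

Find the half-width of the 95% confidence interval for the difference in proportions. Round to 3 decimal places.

0.071

The two standard errors are √(0.6240×0.3760/387) = 0.02462 and √(0.7050×0.2950/302) = 0.02624.
Because the samples are independent, SE_diff = √(0.02462² + 0.02624²) = 0.03598.
Using z* = 1.960 for 95%, ME = 1.960 × 0.03598 = 0.07052.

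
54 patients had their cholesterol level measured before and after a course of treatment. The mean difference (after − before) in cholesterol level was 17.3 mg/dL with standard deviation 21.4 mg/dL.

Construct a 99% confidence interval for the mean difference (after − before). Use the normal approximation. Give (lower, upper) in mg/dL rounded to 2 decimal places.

(9.80, 24.80)

This is a matched-pairs design, so SE = s_d/√n = 21.4/√54 = 2.9122.
Margin = 2.576 × 2.9122 = 7.5018; the interval is 17.3 ± 7.5018 = (9.80, 24.80).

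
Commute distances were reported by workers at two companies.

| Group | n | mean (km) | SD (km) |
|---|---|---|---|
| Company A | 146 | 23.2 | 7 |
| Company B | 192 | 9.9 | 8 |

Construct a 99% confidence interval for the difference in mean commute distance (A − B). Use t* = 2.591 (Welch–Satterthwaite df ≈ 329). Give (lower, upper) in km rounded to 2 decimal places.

SE₁ = s₁/√n₁ = 7/√146 = 0.5793; SE₂ = 8/√192 = 0.5774.
Independent samples, unequal variances: SE_diff = √(SE₁² + SE₂²) = √(0.33558849 + 0.33339076) = 0.8179.
t* = 2.591, so margin of error = 2.591 × 0.8179 = 2.1192.
Difference in means = 23.2 − 9.9 = 13.3000.
13.3000 ± 2.1192 → (11.18, 15.42).

(11.18, 15.42)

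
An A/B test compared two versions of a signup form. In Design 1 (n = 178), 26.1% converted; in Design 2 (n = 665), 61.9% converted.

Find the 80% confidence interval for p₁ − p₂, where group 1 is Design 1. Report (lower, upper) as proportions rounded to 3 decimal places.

The two standard errors are √(0.2610×0.7390/178) = 0.03292 and √(0.6190×0.3810/665) = 0.01883.
Because the samples are independent, SE_diff = √(0.03292² + 0.01883²) = 0.03792.
Using z* = 1.282 for 80%, ME = 1.282 × 0.03792 = 0.04861.
p̂₁ − p̂₂ = -0.3580; interval -0.3580 ± 0.04861 gives (-0.407, -0.309).

(-0.407, -0.309)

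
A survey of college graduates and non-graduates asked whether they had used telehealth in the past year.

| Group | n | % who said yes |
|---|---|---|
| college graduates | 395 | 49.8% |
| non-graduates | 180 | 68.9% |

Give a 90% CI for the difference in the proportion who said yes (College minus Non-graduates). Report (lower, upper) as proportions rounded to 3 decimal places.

(-0.261, -0.121)

The two standard errors are √(0.4980×0.5020/395) = 0.02516 and √(0.6890×0.3110/180) = 0.03450.
Because the samples are independent, SE_diff = √(0.02516² + 0.03450²) = 0.04270.
Using z* = 1.645 for 90%, ME = 1.645 × 0.04270 = 0.07024.
p̂₁ − p̂₂ = -0.1910; interval -0.1910 ± 0.07024 gives (-0.261, -0.121).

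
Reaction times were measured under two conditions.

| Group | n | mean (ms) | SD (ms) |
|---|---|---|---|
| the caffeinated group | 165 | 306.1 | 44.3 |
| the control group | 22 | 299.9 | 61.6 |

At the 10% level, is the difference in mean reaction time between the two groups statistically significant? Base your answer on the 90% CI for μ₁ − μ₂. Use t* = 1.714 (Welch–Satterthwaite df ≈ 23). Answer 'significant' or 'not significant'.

not significant

Standard errors of each mean: 44.3/√165 = 3.4488 and 61.6/√22 = 13.1332.
SE(x̄₁ − x̄₂) = √(3.4488² + 13.1332²) = 13.5785 for independent samples with unequal variances.
With t* = 1.714, the margin is 1.714 × 13.5785 = 23.2735.
x̄₁ − x̄₂ = 306.1 − 299.9 = 6.2000; the interval is 6.2000 ± 23.2735 = (-17.0735, 29.4735).
The interval (-17.0735, 29.4735) contains 0, so the difference is not significant.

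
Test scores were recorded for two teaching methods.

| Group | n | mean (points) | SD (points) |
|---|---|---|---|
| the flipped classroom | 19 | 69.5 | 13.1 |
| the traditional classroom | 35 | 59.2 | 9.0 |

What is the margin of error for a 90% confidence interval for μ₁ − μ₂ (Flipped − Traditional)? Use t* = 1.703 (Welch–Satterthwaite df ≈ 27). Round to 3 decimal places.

5.736

SE₁ = s₁/√n₁ = 13.1/√19 = 3.0053; SE₂ = 9.0/√35 = 1.5213.
Independent samples, unequal variances: SE_diff = √(SE₁² + SE₂²) = √(9.03182809 + 2.31435369) = 3.3684.
t* = 1.703, so margin of error = 1.703 × 3.3684 = 5.7364.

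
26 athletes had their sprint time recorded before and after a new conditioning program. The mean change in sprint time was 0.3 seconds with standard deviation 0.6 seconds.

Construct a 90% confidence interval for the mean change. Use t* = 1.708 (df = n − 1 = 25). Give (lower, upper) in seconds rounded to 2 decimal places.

Paired design: SE = s_d/√n = 0.6/√26 = 0.1177.
t* = 1.708; margin of error = 1.708 × 0.1177 = 0.2010.
0.3 ± 0.2010 → (0.10, 0.50).

(0.10, 0.50)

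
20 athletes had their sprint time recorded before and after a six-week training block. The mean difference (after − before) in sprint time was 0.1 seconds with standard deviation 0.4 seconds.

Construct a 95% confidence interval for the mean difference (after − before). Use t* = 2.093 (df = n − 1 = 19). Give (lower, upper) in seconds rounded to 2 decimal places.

This is a matched-pairs design, so SE = s_d/√n = 0.4/√20 = 0.0894.
Margin = 2.093 × 0.0894 = 0.1871; the interval is 0.1 ± 0.1871 = (-0.09, 0.29).

(-0.09, 0.29)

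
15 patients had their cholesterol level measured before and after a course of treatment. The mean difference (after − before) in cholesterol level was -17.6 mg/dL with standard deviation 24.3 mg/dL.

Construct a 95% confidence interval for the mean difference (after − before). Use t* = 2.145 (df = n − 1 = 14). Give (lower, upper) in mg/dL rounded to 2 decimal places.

This is a matched-pairs design, so SE = s_d/√n = 24.3/√15 = 6.2742.
Margin = 2.145 × 6.2742 = 13.4582; the interval is -17.6 ± 13.4582 = (-31.06, -4.14).

(-31.06, -4.14)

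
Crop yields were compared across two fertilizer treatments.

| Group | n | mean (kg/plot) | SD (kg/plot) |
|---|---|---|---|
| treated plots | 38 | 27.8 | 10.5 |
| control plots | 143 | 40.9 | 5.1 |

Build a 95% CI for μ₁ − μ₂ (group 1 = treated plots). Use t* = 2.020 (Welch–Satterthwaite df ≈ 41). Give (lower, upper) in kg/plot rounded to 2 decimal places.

(-16.65, -9.55)

Standard errors of each mean: 10.5/√38 = 1.7033 and 5.1/√143 = 0.4265.
SE(x̄₁ − x̄₂) = √(1.7033² + 0.4265²) = 1.7559 for independent samples with unequal variances.
With t* = 2.020, the margin is 2.020 × 1.7559 = 3.5469.
x̄₁ − x̄₂ = 27.8 − 40.9 = -13.1000; the interval is -13.1000 ± 3.5469 = (-16.65, -9.55).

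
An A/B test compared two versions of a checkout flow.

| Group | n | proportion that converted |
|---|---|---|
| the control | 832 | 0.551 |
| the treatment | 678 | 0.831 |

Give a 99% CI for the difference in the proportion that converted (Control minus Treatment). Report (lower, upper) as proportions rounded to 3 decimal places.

Each SE is √(p̂(1−p̂)/n): √(0.5510·0.4490/832) = 0.01724 and √(0.8310·0.1690/678) = 0.01439.
SE(p̂₁ − p̂₂) = √(SE₁² + SE₂²) = √(0.0002972176 + 0.0002070721) = 0.02246, since the two samples are independent.
At 99% confidence z* = 2.576; margin = 2.576 × 0.02246 = 0.05786.
The difference is 0.5510 − 0.8310 = -0.2800, so the interval is -0.2800 ± 0.05786 = (-0.338, -0.222).

(-0.338, -0.222)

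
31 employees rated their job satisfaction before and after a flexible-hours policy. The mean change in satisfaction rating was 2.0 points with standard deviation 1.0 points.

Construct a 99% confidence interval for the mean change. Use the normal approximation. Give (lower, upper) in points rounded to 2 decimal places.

(1.54, 2.46)

Paired design: SE = s_d/√n = 1.0/√31 = 0.1796.
z* = 2.576; margin of error = 2.576 × 0.1796 = 0.4626.
2.0 ± 0.4626 → (1.54, 2.46).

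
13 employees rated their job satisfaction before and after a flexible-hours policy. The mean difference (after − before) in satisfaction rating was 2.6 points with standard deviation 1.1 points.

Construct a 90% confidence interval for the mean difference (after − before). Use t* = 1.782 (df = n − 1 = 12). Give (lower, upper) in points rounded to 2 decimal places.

(2.06, 3.14)

This is a matched-pairs design, so SE = s_d/√n = 1.1/√13 = 0.3051.
Margin = 1.782 × 0.3051 = 0.5437; the interval is 2.6 ± 0.5437 = (2.06, 3.14).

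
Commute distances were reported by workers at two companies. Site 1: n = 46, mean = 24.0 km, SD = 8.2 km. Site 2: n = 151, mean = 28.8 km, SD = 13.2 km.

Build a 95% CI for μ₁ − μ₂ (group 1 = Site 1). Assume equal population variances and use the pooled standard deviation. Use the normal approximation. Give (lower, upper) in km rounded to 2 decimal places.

Pooled variance s_p² = [45·8.2² + 150·13.2²] / (46+151−2) = 149.5477, so s_p = 12.2290.
SE_diff = s_p·√(1/n₁ + 1/n₂) = 12.2290·√(1/46 + 1/151) = 2.0595.
z* = 1.960; margin = 1.960 × 2.0595 = 4.0366.
Difference = 24.0 − 28.8 = -4.8000.
-4.8000 ± 4.0366 → (-8.84, -0.76).

(-8.84, -0.76)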